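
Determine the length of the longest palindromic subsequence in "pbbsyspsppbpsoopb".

9

One longest palindromic subsequence is bpspbpspb (positions 2,7,8,9,11,12,13,16,17); it reads the same forward and backward, and the interval DP gives dp[1][17] = 9.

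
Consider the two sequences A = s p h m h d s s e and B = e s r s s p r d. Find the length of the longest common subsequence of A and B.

A longest common subsequence is spd (length 3); the LCS DP confirms no longer common subsequence exists.

3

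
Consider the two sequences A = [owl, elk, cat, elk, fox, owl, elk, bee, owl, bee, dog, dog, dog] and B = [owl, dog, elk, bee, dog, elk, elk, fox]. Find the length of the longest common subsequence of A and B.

Backtracking the LCS table gives one alignment: owl (A1,B1) → elk (A2,B6) → elk (A4,B7) → fox (A5,B8).
So the longest common subsequence has length 4.

4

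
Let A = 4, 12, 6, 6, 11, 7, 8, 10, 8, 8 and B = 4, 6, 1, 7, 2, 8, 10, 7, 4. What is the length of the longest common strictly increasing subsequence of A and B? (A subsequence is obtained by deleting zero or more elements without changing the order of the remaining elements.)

A longest common strictly increasing subsequence is 4, 6, 7, 8, 10 (length 5); it appears in order in both A and B, and no longer such subsequence exists.

5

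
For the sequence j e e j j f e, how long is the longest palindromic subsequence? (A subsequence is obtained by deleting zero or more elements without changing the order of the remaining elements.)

4

Using dp[i][j] = 2 + dp[i+1][j−1] if the ends match, else max(dp[i+1][j], dp[i][j−1]):
dp[1][7] = 4. A witness is ejje at positions 2,4,5,7.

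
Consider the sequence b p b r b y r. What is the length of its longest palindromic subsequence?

3

Using dp[i][j] = 2 + dp[i+1][j−1] if the ends match, else max(dp[i+1][j], dp[i][j−1]):
dp[1][7] = 3. A witness is ryr at positions 4,6,7.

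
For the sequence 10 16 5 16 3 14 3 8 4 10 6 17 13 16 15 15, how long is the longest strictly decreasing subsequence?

4

Let dp[i] be the longest decreasing subsequence ending at position i. Then dp = [1, 1, 2, 1, 3, 2, 3, 3, 4, 3, 4, 1, 3, 2, 3, 3].
The maximum is 4; one witness is 16, 14, 8, 4 at positions 2,6,8,9.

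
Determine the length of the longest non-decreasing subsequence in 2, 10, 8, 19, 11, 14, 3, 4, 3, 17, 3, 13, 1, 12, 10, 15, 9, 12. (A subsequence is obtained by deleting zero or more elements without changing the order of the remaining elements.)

Let dp[i] be the longest non-decreasing subsequence ending at position i. Then dp = [1, 2, 2, 3, 3, 4, 2, 3, 3, 5, 4, 5, 1, 5, 5, 6, 5, 6].
The maximum is 6; one witness is 2, 3, 3, 3, 13, 15 at positions 1,7,9,11,12,16.

6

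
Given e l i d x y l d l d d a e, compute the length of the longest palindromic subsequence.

7

One longest palindromic subsequence is eddldde (positions 1,4,8,9,10,11,13); it reads the same forward and backward, and the interval DP gives dp[1][13] = 7.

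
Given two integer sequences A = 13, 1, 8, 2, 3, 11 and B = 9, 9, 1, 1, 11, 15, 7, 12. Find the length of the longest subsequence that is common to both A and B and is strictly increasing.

A longest common strictly increasing subsequence is 1, 11 (length 2); it appears in order in both A and B, and no longer such subsequence exists.

2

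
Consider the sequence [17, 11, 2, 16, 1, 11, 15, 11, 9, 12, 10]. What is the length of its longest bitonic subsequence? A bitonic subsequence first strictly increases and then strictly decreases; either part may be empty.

One longest bitonic subsequence is 17, 16, 15, 12, 10 (positions 1,4,7,10,11): it rises to 17 then falls. Length 5 is optimal.

5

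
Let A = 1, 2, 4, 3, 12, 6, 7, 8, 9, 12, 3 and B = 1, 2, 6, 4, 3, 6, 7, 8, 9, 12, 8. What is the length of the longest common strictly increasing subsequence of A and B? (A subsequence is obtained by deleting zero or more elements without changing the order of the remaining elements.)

For each value that appears in both, track the longest common increasing run ending there.
The best achievable length is 8; one witness is 1, 2, 4, 6, 7, 8, 9, 12 (A-positions 1,2,3,6,7,8,9,10, B-positions 1,2,4,6,7,8,9,10).

8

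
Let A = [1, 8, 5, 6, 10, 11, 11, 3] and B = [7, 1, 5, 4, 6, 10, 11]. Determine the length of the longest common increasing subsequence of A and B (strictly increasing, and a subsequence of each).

5

A longest common strictly increasing subsequence is 1, 5, 6, 10, 11 (length 5); it appears in order in both A and B, and no longer such subsequence exists.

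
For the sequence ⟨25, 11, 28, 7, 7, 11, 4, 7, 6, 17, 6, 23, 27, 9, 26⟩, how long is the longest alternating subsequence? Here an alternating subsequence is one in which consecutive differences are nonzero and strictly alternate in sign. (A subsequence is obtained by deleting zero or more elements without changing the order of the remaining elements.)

A longest alternating subsequence is 25, 11, 28, 7, 11, 4, 7, 6, 17, 6, 23, 9, 26 (positions 1,2,3,4,6,7,8,9,10,11,12,14,15); its 12 consecutive differences strictly alternate in sign, and length 13 is optimal.

13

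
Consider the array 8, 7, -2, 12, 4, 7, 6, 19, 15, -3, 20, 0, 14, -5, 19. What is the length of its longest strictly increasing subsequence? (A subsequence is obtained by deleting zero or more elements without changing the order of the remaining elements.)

Scanning left to right, the best length ending at each element is: 8→1, 7→1, -2→1, 12→2, 4→2, 7→3, 6→3, 19→4, 15→4, -3→1, 20→5, 0→2, 14→4, -5→1, 19→5.
So the longest increasing subsequence has length 5, e.g. -2, 4, 7, 19, 20.

5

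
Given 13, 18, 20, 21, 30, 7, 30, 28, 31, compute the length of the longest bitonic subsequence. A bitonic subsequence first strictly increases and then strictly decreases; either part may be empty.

6

Let inc[i] be the LIS ending at i and dec[i] the longest strictly decreasing subsequence starting at i. inc = [1, 2, 3, 4, 5, 1, 5, 5, 6], dec = [2, 2, 2, 2, 2, 1, 2, 1, 1].
max_i inc[i]+dec[i]−1 = 6, with one witness 13, 18, 20, 21, 30, 28.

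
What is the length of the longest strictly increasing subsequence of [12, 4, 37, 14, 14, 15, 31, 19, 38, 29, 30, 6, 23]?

6

One longest increasing subsequence is 12, 14, 15, 19, 29, 30 (positions 1,4,6,8,10,11), of length 6; no longer one exists.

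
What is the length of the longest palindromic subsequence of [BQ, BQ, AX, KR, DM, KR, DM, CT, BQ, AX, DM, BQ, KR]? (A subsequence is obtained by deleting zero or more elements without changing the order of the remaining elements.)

7

One longest palindromic subsequence is BQ AX DM KR DM AX BQ (positions 2,3,5,6,7,10,12); it reads the same forward and backward, and the interval DP gives dp[1][13] = 7.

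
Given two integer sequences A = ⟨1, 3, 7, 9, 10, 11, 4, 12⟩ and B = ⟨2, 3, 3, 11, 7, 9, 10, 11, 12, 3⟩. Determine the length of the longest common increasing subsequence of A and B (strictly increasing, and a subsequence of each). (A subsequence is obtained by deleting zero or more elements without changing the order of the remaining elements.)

For each value that appears in both, track the longest common increasing run ending there.
The best achievable length is 6; one witness is 3, 7, 9, 10, 11, 12 (A-positions 2,3,4,5,6,8, B-positions 2,5,6,7,8,9).

6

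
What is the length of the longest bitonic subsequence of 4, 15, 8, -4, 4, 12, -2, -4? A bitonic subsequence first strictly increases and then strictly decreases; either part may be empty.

6

Let inc[i] be the LIS ending at i and dec[i] the longest strictly decreasing subsequence starting at i. inc = [1, 2, 2, 1, 2, 3, 2, 1], dec = [3, 5, 4, 1, 3, 3, 2, 1].
max_i inc[i]+dec[i]−1 = 6, with one witness 4, 15, 8, 4, -2, -4.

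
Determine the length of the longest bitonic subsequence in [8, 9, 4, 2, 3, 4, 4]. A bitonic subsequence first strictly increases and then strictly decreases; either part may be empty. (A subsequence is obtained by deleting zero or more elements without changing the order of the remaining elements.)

One longest bitonic subsequence is 8, 9, 4, 3 (positions 1,2,3,5): it rises to 9 then falls. Length 4 is optimal.

4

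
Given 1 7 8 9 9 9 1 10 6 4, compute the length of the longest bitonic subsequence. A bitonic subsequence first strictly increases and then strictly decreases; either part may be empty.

Let inc[i] be the LIS ending at i and dec[i] the longest strictly decreasing subsequence starting at i. inc = [1, 2, 3, 4, 4, 4, 1, 5, 2, 2], dec = [1, 3, 3, 3, 3, 3, 1, 3, 2, 1].
max_i inc[i]+dec[i]−1 = 7, with one witness 1, 7, 8, 9, 10, 6, 4.

7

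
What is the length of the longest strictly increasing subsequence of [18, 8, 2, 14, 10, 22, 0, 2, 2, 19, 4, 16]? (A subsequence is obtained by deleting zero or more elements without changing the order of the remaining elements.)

4

Scanning left to right, the best length ending at each element is: 18→1, 8→1, 2→1, 14→2, 10→2, 22→3, 0→1, 2→2, 2→2, 19→3, 4→3, 16→4.
So the longest increasing subsequence has length 4, e.g. 0, 2, 4, 16.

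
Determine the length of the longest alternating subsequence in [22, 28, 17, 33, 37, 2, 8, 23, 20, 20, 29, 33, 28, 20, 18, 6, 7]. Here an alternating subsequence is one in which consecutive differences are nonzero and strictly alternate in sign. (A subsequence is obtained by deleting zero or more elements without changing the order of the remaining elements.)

10

Track the best alternating length ending on an up-step vs a down-step at each position: up/down = 1/1, 2/1, 1/3, 4/1, 4/1, 1/5, 6/5, 6/5, 6/7, 6/7, 8/5, 8/5, 8/9, 6/9, 6/9, 6/9, 10/9.
The maximum over both is 10; one such subsequence is 22, 28, 17, 33, 2, 23, 20, 29, 6, 7.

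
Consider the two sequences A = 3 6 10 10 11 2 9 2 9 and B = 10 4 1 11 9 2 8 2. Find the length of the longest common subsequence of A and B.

Backtracking the LCS table gives one alignment: 10 (A3,B1) → 11 (A5,B4) → 2 (A6,B6) → 2 (A8,B8).
So the longest common subsequence has length 4.

4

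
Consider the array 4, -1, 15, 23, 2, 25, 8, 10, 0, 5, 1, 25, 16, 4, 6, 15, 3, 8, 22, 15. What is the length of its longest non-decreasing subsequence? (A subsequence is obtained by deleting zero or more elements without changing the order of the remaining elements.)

7

Scanning left to right, the best length ending at each element is: 4→1, -1→1, 15→2, 23→3, 2→2, 25→4, 8→3, 10→4, 0→2, 5→3, 1→3, 25→5, 16→5, 4→4, 6→5, 15→6, 3→4, 8→6, 22→7, 15→7.
So the longest non-decreasing subsequence has length 7, e.g. -1, 0, 1, 4, 6, 15, 22.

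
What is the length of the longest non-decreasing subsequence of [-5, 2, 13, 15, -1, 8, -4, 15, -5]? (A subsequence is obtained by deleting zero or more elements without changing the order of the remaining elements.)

5

Scanning left to right, the best length ending at each element is: -5→1, 2→2, 13→3, 15→4, -1→2, 8→3, -4→2, 15→5, -5→2.
So the longest non-decreasing subsequence has length 5, e.g. -5, 2, 13, 15, 15.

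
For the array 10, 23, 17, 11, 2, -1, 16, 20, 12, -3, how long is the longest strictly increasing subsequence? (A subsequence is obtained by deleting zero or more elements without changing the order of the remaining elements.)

Scanning left to right, the best length ending at each element is: 10→1, 23→2, 17→2, 11→2, 2→1, -1→1, 16→3, 20→4, 12→3, -3→1.
So the longest increasing subsequence has length 4, e.g. 10, 11, 16, 20.

4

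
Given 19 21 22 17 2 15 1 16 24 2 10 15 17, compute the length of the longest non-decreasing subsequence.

Let dp[i] be the longest non-decreasing subsequence ending at position i. Then dp = [1, 2, 3, 1, 1, 2, 1, 3, 4, 2, 3, 4, 5].
The maximum is 5; one witness is 2, 2, 10, 15, 17 at positions 5,10,11,12,13.

5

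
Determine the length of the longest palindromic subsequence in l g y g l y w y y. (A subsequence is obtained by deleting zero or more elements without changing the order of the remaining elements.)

One longest palindromic subsequence is yywyy (positions 3,6,7,8,9); it reads the same forward and backward, and the interval DP gives dp[1][9] = 5.

5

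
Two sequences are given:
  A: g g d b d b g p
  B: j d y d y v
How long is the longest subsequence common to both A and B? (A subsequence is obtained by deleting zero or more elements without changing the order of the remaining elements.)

A longest common subsequence is dd (length 2); the LCS DP confirms no longer common subsequence exists.

2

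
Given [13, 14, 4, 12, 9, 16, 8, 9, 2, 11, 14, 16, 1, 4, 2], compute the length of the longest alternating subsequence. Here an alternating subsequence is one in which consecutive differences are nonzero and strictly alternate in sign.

Track the best alternating length ending on an up-step vs a down-step at each position: up/down = 1/1, 2/1, 1/3, 4/3, 4/5, 6/1, 4/7, 8/7, 1/9, 10/7, 10/7, 10/1, 1/11, 12/11, 12/13.
The maximum over both is 13; one such subsequence is 13, 14, 4, 12, 9, 16, 8, 9, 2, 11, 1, 4, 2.

13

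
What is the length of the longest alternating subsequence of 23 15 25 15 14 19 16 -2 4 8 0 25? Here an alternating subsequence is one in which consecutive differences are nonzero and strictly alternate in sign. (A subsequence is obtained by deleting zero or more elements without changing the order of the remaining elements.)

9

A longest alternating subsequence is 23, 15, 25, 15, 19, -2, 4, 0, 25 (positions 1,2,3,4,6,8,9,11,12); its 8 consecutive differences strictly alternate in sign, and length 9 is optimal.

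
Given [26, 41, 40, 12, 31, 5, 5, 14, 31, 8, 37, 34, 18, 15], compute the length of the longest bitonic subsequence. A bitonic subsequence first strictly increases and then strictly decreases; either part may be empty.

One longest bitonic subsequence is 26, 41, 40, 37, 34, 18, 15 (positions 1,2,3,11,12,13,14): it rises to 41 then falls. Length 7 is optimal.

7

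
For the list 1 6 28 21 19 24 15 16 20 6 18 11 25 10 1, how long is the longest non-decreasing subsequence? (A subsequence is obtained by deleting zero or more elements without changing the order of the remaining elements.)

6

Let dp[i] be the longest non-decreasing subsequence ending at position i. Then dp = [1, 2, 3, 3, 3, 4, 3, 4, 5, 3, 5, 4, 6, 4, 2].
The maximum is 6; one witness is 1, 6, 15, 16, 20, 25 at positions 1,2,7,8,9,13.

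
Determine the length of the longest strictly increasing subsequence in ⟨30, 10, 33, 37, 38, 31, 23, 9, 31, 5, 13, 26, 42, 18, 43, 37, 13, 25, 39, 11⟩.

Let dp[i] be the longest increasing subsequence ending at position i. Then dp = [1, 1, 2, 3, 4, 2, 2, 1, 3, 1, 2, 3, 5, 3, 6, 4, 2, 4, 5, 2].
The maximum is 6; one witness is 30, 33, 37, 38, 42, 43 at positions 1,3,4,5,13,15.

6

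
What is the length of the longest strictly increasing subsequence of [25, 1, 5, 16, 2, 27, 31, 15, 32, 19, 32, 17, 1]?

6

One longest increasing subsequence is 1, 5, 16, 27, 31, 32 (positions 2,3,4,6,7,9), of length 6; no longer one exists.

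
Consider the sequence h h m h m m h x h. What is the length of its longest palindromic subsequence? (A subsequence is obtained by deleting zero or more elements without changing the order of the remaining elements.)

7

One longest palindromic subsequence is hhmmmhh (positions 1,2,3,5,6,7,9); it reads the same forward and backward, and the interval DP gives dp[1][9] = 7.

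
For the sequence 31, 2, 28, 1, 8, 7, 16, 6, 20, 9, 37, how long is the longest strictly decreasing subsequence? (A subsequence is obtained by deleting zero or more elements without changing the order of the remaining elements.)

5

Scanning left to right, the best length ending at each element is: 31→1, 2→2, 28→2, 1→3, 8→3, 7→4, 16→3, 6→5, 20→3, 9→4, 37→1.
So the longest decreasing subsequence has length 5, e.g. 31, 28, 8, 7, 6.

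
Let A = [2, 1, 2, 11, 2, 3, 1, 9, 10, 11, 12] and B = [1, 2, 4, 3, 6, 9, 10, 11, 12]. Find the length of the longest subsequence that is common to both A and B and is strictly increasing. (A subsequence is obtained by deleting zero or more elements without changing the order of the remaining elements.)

7

A longest common strictly increasing subsequence is 1, 2, 3, 9, 10, 11, 12 (length 7); it appears in order in both A and B, and no longer such subsequence exists.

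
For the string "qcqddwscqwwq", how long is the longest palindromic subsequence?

6

One longest palindromic subsequence is qqddqq (positions 1,3,4,5,9,12); it reads the same forward and backward, and the interval DP gives dp[1][12] = 6.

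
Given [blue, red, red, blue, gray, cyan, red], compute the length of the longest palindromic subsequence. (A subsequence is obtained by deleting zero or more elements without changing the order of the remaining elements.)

4

Using dp[i][j] = 2 + dp[i+1][j−1] if the ends match, else max(dp[i+1][j], dp[i][j−1]):
dp[1][7] = 4. A witness is blue red red blue at positions 1,2,3,4.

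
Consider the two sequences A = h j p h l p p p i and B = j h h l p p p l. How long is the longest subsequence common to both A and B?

6

Backtracking the LCS table gives one alignment: h (A1,B2) → h (A4,B3) → l (A5,B4) → p (A6,B5) → p (A7,B6) → p (A8,B7).
So the longest common subsequence has length 6.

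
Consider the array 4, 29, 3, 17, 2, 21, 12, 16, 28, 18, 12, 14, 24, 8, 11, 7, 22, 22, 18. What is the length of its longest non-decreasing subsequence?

6

Let dp[i] be the longest non-decreasing subsequence ending at position i. Then dp = [1, 2, 1, 2, 1, 3, 2, 3, 4, 4, 3, 4, 5, 2, 3, 2, 5, 6, 5].
The maximum is 6; one witness is 4, 12, 16, 18, 22, 22 at positions 1,7,8,10,17,18.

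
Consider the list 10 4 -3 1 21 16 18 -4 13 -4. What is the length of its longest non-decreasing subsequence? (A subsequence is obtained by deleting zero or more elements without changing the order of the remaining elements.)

4

Scanning left to right, the best length ending at each element is: 10→1, 4→1, -3→1, 1→2, 21→3, 16→3, 18→4, -4→1, 13→3, -4→2.
So the longest non-decreasing subsequence has length 4, e.g. -3, 1, 16, 18.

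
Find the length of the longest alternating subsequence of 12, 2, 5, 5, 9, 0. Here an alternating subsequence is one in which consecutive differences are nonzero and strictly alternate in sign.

A longest alternating subsequence is 12, 2, 5, 0 (positions 1,2,3,6); its 3 consecutive differences strictly alternate in sign, and length 4 is optimal.

4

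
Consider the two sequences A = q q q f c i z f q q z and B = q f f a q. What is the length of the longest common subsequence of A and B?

Backtracking the LCS table gives one alignment: q (A3,B1) → f (A4,B2) → f (A8,B3) → q (A10,B5).
So the longest common subsequence has length 4.

4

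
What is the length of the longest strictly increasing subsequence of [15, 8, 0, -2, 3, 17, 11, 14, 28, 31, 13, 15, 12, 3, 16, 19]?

7

One longest increasing subsequence is 0, 3, 11, 14, 15, 16, 19 (positions 3,5,7,8,12,15,16), of length 7; no longer one exists.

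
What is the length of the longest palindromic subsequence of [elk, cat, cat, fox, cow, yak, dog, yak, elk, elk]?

5

Using dp[i][j] = 2 + dp[i+1][j−1] if the ends match, else max(dp[i+1][j], dp[i][j−1]):
dp[1][10] = 5. A witness is elk yak dog yak elk at positions 1,6,7,8,10.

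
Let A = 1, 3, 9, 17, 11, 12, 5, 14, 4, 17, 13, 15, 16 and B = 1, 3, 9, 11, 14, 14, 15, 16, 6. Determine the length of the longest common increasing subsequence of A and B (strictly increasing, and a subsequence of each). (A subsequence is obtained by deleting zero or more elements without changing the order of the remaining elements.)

A longest common strictly increasing subsequence is 1, 3, 9, 11, 14, 15, 16 (length 7); it appears in order in both A and B, and no longer such subsequence exists.

7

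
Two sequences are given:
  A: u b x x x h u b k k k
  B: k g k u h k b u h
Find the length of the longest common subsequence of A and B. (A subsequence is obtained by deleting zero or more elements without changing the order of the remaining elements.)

3

A longest common subsequence is ubh (length 3); the LCS DP confirms no longer common subsequence exists.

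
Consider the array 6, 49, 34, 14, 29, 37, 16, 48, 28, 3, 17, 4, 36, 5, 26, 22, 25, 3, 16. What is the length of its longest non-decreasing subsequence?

6

Let dp[i] be the longest non-decreasing subsequence ending at position i. Then dp = [1, 2, 2, 2, 3, 4, 3, 5, 4, 1, 4, 2, 5, 3, 5, 5, 6, 2, 4].
The maximum is 6; one witness is 6, 14, 16, 17, 22, 25 at positions 1,4,7,11,16,17.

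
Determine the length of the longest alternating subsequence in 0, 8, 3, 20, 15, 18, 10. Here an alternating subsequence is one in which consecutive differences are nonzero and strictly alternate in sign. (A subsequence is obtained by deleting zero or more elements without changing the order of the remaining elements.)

Track the best alternating length ending on an up-step vs a down-step at each position: up/down = 1/1, 2/1, 2/3, 4/1, 4/5, 6/5, 4/7.
The maximum over both is 7; one such subsequence is 0, 8, 3, 20, 15, 18, 10.

7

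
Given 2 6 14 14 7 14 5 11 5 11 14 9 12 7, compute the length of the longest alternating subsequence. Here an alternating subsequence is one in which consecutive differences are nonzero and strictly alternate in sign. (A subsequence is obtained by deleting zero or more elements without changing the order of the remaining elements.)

11

A longest alternating subsequence is 2, 14, 7, 14, 5, 11, 5, 11, 9, 12, 7 (positions 1,3,5,6,7,8,9,10,12,13,14); its 10 consecutive differences strictly alternate in sign, and length 11 is optimal.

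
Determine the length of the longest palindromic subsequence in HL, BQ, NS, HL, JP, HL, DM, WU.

3

Using dp[i][j] = 2 + dp[i+1][j−1] if the ends match, else max(dp[i+1][j], dp[i][j−1]):
dp[1][8] = 3. A witness is HL JP HL at positions 4,5,6.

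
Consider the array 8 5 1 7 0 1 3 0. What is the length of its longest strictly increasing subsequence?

Let dp[i] be the longest increasing subsequence ending at position i. Then dp = [1, 1, 1, 2, 1, 2, 3, 1].
The maximum is 3; one witness is 0, 1, 3 at positions 5,6,7.

3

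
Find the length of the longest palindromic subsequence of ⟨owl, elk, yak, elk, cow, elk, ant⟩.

3

One longest palindromic subsequence is elk cow elk (positions 4,5,6); it reads the same forward and backward, and the interval DP gives dp[1][7] = 3.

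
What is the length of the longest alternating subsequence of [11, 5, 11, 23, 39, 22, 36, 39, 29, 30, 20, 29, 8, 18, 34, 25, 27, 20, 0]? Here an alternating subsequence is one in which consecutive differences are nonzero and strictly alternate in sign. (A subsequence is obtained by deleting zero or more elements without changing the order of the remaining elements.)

14

A longest alternating subsequence is 11, 5, 23, 22, 36, 29, 30, 20, 29, 8, 34, 25, 27, 20 (positions 1,2,4,6,7,9,10,11,12,13,15,16,17,18); its 13 consecutive differences strictly alternate in sign, and length 14 is optimal.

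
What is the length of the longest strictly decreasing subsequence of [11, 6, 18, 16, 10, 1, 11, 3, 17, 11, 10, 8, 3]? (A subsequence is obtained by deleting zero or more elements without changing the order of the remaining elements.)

6

Let dp[i] be the longest decreasing subsequence ending at position i. Then dp = [1, 2, 1, 2, 3, 4, 3, 4, 2, 3, 4, 5, 6].
The maximum is 6; one witness is 18, 16, 11, 10, 8, 3 at positions 3,4,7,11,12,13.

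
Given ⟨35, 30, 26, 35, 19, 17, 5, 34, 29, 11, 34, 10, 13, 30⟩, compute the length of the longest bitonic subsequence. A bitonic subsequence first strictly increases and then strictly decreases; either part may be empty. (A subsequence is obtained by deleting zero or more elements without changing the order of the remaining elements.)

7

One longest bitonic subsequence is 35, 30, 26, 19, 17, 11, 10 (positions 1,2,3,5,6,10,12): it rises to 35 then falls. Length 7 is optimal.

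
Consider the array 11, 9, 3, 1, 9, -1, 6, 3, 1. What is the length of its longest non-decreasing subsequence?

2

Let dp[i] be the longest non-decreasing subsequence ending at position i. Then dp = [1, 1, 1, 1, 2, 1, 2, 2, 2].
The maximum is 2; one witness is 9, 9 at positions 2,5.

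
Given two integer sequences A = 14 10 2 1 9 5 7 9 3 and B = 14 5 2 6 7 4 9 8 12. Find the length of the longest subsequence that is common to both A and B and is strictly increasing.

3

A longest common strictly increasing subsequence is 5, 7, 9 (length 3); it appears in order in both A and B, and no longer such subsequence exists.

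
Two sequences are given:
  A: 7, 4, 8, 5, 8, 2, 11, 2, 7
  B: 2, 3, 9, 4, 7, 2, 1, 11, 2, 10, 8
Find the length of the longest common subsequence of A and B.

A longest common subsequence is 7, 2, 11, 2 (length 4); the LCS DP confirms no longer common subsequence exists.

4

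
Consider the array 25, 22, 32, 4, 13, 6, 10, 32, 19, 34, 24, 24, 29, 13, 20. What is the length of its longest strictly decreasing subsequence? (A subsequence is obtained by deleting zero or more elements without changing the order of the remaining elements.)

Let dp[i] be the longest decreasing subsequence ending at position i. Then dp = [1, 2, 1, 3, 3, 4, 4, 1, 3, 1, 2, 2, 2, 4, 3].
The maximum is 4; one witness is 25, 22, 13, 6 at positions 1,2,5,6.

4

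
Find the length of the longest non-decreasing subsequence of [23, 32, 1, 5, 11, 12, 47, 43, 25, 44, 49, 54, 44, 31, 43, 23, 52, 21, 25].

Let dp[i] be the longest non-decreasing subsequence ending at position i. Then dp = [1, 2, 1, 2, 3, 4, 5, 5, 5, 6, 7, 8, 7, 6, 7, 5, 8, 5, 6].
The maximum is 8; one witness is 1, 5, 11, 12, 43, 44, 49, 54 at positions 3,4,5,6,8,10,11,12.

8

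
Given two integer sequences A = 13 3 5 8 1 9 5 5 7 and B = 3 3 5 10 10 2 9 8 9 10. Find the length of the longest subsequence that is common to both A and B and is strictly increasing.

4

For each value that appears in both, track the longest common increasing run ending there.
The best achievable length is 4; one witness is 3, 5, 8, 9 (A-positions 2,3,4,6, B-positions 1,3,8,9).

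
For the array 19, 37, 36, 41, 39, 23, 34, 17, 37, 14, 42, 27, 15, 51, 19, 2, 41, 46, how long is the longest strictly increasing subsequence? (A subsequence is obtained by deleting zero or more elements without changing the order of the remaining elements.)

6

Scanning left to right, the best length ending at each element is: 19→1, 37→2, 36→2, 41→3, 39→3, 23→2, 34→3, 17→1, 37→4, 14→1, 42→5, 27→3, 15→2, 51→6, 19→3, 2→1, 41→5, 46→6.
So the longest increasing subsequence has length 6, e.g. 19, 23, 34, 37, 42, 51.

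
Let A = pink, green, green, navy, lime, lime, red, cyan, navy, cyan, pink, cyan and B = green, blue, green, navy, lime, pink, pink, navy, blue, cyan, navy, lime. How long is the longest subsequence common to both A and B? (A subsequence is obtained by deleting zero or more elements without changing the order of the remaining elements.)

6

Backtracking the LCS table gives one alignment: green (A2,B1) → green (A3,B3) → navy (A4,B4) → lime (A5,B5) → cyan (A8,B10) → navy (A9,B11).
So the longest common subsequence has length 6.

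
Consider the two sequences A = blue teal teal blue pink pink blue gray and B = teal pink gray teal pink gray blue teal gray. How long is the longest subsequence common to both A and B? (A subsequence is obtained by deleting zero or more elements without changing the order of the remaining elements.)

5

A longest common subsequence is teal, teal, pink, blue, gray (length 5); the LCS DP confirms no longer common subsequence exists.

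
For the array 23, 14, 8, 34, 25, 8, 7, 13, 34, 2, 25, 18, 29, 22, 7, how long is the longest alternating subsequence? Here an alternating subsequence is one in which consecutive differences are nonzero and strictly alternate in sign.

Track the best alternating length ending on an up-step vs a down-step at each position: up/down = 1/1, 1/2, 1/2, 3/1, 3/4, 1/4, 1/4, 5/4, 5/1, 1/6, 7/6, 7/8, 9/6, 9/10, 7/10.
The maximum over both is 10; one such subsequence is 23, 14, 34, 8, 13, 2, 25, 18, 29, 22.

10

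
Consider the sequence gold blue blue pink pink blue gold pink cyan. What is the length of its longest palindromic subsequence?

Using dp[i][j] = 2 + dp[i+1][j−1] if the ends match, else max(dp[i+1][j], dp[i][j−1]):
dp[1][9] = 6. A witness is gold blue pink pink blue gold at positions 1,2,4,5,6,7.

6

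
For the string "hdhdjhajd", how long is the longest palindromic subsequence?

5

One longest palindromic subsequence is djajd (positions 2,5,7,8,9); it reads the same forward and backward, and the interval DP gives dp[1][9] = 5.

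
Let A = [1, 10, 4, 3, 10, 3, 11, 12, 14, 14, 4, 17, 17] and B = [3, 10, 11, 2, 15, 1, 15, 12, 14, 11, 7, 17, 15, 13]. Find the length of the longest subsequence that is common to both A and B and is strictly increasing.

A longest common strictly increasing subsequence is 3, 10, 11, 12, 14, 17 (length 6); it appears in order in both A and B, and no longer such subsequence exists.

6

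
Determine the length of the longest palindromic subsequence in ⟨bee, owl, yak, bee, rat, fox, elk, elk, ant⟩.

3

One longest palindromic subsequence is bee yak bee (positions 1,3,4); it reads the same forward and backward, and the interval DP gives dp[1][9] = 3.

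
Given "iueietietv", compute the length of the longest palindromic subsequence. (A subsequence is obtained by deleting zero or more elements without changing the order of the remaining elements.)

One longest palindromic subsequence is eitie (positions 3,4,6,7,8); it reads the same forward and backward, and the interval DP gives dp[1][10] = 5.

5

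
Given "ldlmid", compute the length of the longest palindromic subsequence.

3

One longest palindromic subsequence is did (positions 2,5,6); it reads the same forward and backward, and the interval DP gives dp[1][6] = 3.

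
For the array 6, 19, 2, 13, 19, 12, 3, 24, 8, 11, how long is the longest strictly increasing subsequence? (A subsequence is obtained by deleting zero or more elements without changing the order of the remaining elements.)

4

Let dp[i] be the longest increasing subsequence ending at position i. Then dp = [1, 2, 1, 2, 3, 2, 2, 4, 3, 4].
The maximum is 4; one witness is 6, 13, 19, 24 at positions 1,4,5,8.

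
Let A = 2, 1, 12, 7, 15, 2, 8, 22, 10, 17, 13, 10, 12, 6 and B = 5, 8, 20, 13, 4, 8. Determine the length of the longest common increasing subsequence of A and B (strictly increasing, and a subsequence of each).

For each value that appears in both, track the longest common increasing run ending there.
The best achievable length is 2; one witness is 8, 13 (A-positions 7,11, B-positions 2,4).

2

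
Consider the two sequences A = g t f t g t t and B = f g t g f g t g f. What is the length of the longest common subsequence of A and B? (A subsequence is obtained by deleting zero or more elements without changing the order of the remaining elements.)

5

A longest common subsequence is gtftg (length 5); the LCS DP confirms no longer common subsequence exists.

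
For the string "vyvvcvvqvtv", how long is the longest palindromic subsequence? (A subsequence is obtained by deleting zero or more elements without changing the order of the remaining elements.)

One longest palindromic subsequence is vvvvvvv (positions 1,3,4,6,7,9,11); it reads the same forward and backward, and the interval DP gives dp[1][11] = 7.

7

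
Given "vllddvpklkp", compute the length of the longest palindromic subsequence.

One longest palindromic subsequence is pklkp (positions 7,8,9,10,11); it reads the same forward and backward, and the interval DP gives dp[1][11] = 5.

5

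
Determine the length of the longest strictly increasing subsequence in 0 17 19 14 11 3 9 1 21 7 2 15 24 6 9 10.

6

One longest increasing subsequence is 0, 1, 2, 6, 9, 10 (positions 1,8,11,14,15,16), of length 6; no longer one exists.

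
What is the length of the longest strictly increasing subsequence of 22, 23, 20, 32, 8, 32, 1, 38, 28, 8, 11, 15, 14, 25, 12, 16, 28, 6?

6

Scanning left to right, the best length ending at each element is: 22→1, 23→2, 20→1, 32→3, 8→1, 32→3, 1→1, 38→4, 28→3, 8→2, 11→3, 15→4, 14→4, 25→5, 12→4, 16→5, 28→6, 6→2.
So the longest increasing subsequence has length 6, e.g. 1, 8, 11, 15, 25, 28.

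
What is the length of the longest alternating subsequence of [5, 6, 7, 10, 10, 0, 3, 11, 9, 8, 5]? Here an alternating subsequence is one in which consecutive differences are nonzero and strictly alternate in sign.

5

Track the best alternating length ending on an up-step vs a down-step at each position: up/down = 1/1, 2/1, 2/1, 2/1, 2/1, 1/3, 4/3, 4/1, 4/5, 4/5, 4/5.
The maximum over both is 5; one such subsequence is 5, 6, 0, 11, 9.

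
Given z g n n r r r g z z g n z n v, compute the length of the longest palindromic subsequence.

8

One longest palindromic subsequence is nngzzgnn (positions 3,4,8,9,10,11,12,14); it reads the same forward and backward, and the interval DP gives dp[1][15] = 8.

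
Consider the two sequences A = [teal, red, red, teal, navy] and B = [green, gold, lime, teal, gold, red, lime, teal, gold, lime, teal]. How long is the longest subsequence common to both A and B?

3

Backtracking the LCS table gives one alignment: teal (A1,B4) → red (A2,B6) → teal (A4,B11).
So the longest common subsequence has length 3.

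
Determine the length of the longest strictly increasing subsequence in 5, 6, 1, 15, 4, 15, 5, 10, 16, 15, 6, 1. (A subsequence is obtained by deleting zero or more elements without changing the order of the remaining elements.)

5

Let dp[i] be the longest increasing subsequence ending at position i. Then dp = [1, 2, 1, 3, 2, 3, 3, 4, 5, 5, 4, 1].
The maximum is 5; one witness is 1, 4, 5, 10, 16 at positions 3,5,7,8,9.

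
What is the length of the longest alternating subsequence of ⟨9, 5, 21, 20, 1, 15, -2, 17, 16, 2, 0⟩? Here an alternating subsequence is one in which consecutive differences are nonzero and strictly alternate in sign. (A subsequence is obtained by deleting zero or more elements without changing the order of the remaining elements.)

8

Track the best alternating length ending on an up-step vs a down-step at each position: up/down = 1/1, 1/2, 3/1, 3/4, 1/4, 5/4, 1/6, 7/4, 7/8, 7/8, 7/8.
The maximum over both is 8; one such subsequence is 9, 5, 21, 1, 15, -2, 17, 16.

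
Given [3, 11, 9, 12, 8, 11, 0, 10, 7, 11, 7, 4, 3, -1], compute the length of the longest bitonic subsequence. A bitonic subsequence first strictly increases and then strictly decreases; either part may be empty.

Let inc[i] be the LIS ending at i and dec[i] the longest strictly decreasing subsequence starting at i. inc = [1, 2, 2, 3, 2, 3, 1, 3, 2, 4, 2, 2, 2, 1], dec = [3, 7, 6, 7, 5, 6, 2, 5, 4, 5, 4, 3, 2, 1].
max_i inc[i]+dec[i]−1 = 9, with one witness 3, 11, 12, 11, 10, 7, 4, 3, -1.

9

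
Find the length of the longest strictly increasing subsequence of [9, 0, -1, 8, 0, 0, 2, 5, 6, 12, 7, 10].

7

Scanning left to right, the best length ending at each element is: 9→1, 0→1, -1→1, 8→2, 0→2, 0→2, 2→3, 5→4, 6→5, 12→6, 7→6, 10→7.
So the longest increasing subsequence has length 7, e.g. -1, 0, 2, 5, 6, 7, 10.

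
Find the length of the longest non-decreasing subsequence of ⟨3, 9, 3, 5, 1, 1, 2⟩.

Let dp[i] be the longest non-decreasing subsequence ending at position i. Then dp = [1, 2, 2, 3, 1, 2, 3].
The maximum is 3; one witness is 3, 3, 5 at positions 1,3,4.

3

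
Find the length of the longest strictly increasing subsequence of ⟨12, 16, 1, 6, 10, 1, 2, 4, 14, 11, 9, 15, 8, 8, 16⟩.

6

One longest increasing subsequence is 1, 6, 10, 14, 15, 16 (positions 3,4,5,9,12,15), of length 6; no longer one exists.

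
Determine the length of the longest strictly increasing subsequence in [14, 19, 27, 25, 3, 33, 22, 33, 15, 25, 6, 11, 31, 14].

5

Scanning left to right, the best length ending at each element is: 14→1, 19→2, 27→3, 25→3, 3→1, 33→4, 22→3, 33→4, 15→2, 25→4, 6→2, 11→3, 31→5, 14→4.
So the longest increasing subsequence has length 5, e.g. 14, 19, 22, 25, 31.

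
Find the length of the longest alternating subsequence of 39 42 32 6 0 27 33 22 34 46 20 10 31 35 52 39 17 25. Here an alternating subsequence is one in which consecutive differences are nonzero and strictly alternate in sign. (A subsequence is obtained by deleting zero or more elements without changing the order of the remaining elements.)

10

A longest alternating subsequence is 39, 42, 6, 27, 22, 34, 20, 31, 17, 25 (positions 1,2,4,6,8,9,11,13,17,18); its 9 consecutive differences strictly alternate in sign, and length 10 is optimal.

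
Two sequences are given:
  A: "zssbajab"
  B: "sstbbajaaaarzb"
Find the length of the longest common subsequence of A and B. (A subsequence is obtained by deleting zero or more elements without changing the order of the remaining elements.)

7

Backtracking the LCS table gives one alignment: s (A2,B1) → s (A3,B2) → b (A4,B5) → a (A5,B6) → j (A6,B7) → a (A7,B11) → b (A8,B14).
So the longest common subsequence has length 7.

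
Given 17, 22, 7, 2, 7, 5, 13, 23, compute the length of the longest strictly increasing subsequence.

Let dp[i] be the longest increasing subsequence ending at position i. Then dp = [1, 2, 1, 1, 2, 2, 3, 4].
The maximum is 4; one witness is 2, 7, 13, 23 at positions 4,5,7,8.

4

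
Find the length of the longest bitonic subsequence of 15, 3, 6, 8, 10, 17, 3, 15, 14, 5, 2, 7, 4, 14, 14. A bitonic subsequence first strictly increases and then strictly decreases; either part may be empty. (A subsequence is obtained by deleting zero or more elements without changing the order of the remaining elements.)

Let inc[i] be the LIS ending at i and dec[i] the longest strictly decreasing subsequence starting at i. inc = [1, 1, 2, 3, 4, 5, 1, 5, 5, 2, 1, 3, 2, 5, 5], dec = [4, 2, 3, 3, 3, 5, 2, 4, 3, 2, 1, 2, 1, 1, 1].
max_i inc[i]+dec[i]−1 = 9, with one witness 3, 6, 8, 10, 17, 15, 14, 7, 4.

9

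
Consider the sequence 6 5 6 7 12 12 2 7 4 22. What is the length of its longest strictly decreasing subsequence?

Scanning left to right, the best length ending at each element is: 6→1, 5→2, 6→1, 7→1, 12→1, 12→1, 2→3, 7→2, 4→3, 22→1.
So the longest decreasing subsequence has length 3, e.g. 6, 5, 2.

3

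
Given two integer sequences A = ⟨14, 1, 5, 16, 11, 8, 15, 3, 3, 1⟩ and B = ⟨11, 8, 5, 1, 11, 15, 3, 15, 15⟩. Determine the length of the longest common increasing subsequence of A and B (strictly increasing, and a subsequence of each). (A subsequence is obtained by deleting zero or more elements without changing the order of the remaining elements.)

3

A longest common strictly increasing subsequence is 5, 11, 15 (length 3); it appears in order in both A and B, and no longer such subsequence exists.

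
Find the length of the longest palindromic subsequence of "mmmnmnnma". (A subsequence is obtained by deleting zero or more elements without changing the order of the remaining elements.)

5

One longest palindromic subsequence is mnnnm (positions 3,4,6,7,8); it reads the same forward and backward, and the interval DP gives dp[1][9] = 5.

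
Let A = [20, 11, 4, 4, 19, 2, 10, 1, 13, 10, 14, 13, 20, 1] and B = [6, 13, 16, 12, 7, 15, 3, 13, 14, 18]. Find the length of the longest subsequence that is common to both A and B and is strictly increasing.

2

A longest common strictly increasing subsequence is 13, 14 (length 2); it appears in order in both A and B, and no longer such subsequence exists.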